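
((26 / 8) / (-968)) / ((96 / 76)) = -247 / 92928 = -0.00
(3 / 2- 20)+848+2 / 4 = 830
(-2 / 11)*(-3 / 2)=3 / 11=0.27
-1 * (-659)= 659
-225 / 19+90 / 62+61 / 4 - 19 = -33315 / 2356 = -14.14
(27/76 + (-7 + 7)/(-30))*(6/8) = 81/304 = 0.27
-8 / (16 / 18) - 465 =-474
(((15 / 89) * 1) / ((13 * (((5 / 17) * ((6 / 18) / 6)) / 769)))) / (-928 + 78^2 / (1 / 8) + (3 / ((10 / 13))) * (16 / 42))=0.01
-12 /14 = -6 /7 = -0.86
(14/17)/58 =7/493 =0.01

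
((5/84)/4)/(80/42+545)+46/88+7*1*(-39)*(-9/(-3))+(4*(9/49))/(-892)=-3615610618839/4417480144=-818.48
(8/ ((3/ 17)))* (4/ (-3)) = -544/ 9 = -60.44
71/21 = 3.38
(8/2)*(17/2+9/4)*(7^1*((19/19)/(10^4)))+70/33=709933/330000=2.15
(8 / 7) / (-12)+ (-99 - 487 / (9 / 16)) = -60787 / 63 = -964.87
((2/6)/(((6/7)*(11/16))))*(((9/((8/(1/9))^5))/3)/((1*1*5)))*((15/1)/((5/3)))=0.00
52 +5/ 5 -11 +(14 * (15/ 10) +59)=122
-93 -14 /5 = -479 /5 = -95.80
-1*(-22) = 22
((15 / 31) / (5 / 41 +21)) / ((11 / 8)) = 2460 / 147653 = 0.02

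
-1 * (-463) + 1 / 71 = 32874 / 71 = 463.01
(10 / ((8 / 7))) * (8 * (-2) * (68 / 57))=-9520 / 57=-167.02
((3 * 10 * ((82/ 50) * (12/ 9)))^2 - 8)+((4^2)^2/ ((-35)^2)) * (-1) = 1052312/ 245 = 4295.15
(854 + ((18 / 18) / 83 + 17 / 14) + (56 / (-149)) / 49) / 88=148070849 / 15236144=9.72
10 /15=2 /3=0.67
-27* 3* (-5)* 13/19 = 5265/19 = 277.11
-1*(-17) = 17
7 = 7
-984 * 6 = -5904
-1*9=-9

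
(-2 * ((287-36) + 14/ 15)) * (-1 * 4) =30232/ 15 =2015.47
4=4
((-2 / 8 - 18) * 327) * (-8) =47742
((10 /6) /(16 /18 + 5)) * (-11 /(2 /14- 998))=21 /6731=0.00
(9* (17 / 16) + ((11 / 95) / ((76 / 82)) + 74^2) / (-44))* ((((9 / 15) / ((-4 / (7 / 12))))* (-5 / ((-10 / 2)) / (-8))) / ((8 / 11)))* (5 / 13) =-255498649 / 384450560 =-0.66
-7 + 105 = 98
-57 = -57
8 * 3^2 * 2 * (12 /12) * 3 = 432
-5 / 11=-0.45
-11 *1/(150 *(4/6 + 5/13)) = -143/2050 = -0.07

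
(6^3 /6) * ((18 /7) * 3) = 1944 /7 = 277.71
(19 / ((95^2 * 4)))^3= 1 / 6859000000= 0.00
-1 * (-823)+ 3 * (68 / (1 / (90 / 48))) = 2411 / 2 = 1205.50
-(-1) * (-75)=-75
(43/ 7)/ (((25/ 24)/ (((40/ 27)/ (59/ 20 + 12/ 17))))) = 187136/ 78309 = 2.39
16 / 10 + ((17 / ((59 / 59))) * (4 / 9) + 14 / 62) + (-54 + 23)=-30158 / 1395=-21.62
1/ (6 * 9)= 1/ 54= 0.02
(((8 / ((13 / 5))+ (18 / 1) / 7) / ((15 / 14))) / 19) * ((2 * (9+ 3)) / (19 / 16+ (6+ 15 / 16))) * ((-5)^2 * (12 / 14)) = 394752 / 22477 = 17.56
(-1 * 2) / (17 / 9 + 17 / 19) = -171 / 238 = -0.72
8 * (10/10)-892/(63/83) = -73532/63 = -1167.17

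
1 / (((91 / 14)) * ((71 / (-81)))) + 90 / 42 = 12711 / 6461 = 1.97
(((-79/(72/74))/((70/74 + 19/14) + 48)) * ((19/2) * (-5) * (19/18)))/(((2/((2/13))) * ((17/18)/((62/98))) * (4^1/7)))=6051589205/829237968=7.30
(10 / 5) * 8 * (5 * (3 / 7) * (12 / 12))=34.29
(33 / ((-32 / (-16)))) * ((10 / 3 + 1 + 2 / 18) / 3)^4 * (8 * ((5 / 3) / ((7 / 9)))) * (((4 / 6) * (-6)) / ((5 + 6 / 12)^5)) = -6553600000 / 6051754863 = -1.08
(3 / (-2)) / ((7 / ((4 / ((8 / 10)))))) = -1.07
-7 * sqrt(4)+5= -9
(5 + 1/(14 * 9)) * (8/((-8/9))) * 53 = -33443/14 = -2388.79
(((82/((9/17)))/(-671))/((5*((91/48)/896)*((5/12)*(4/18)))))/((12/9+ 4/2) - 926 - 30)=77082624/311629175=0.25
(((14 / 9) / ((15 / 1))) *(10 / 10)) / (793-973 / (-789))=1841 / 14099625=0.00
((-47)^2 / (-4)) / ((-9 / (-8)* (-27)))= 4418 / 243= 18.18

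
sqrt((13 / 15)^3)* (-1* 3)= -13* sqrt(195) / 75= -2.42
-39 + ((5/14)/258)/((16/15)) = -751271/19264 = -39.00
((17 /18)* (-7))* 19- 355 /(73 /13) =-248123 /1314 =-188.83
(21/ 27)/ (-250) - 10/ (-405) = 437/ 20250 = 0.02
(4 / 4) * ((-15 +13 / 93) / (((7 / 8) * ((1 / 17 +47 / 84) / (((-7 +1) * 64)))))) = 288694272 / 27373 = 10546.68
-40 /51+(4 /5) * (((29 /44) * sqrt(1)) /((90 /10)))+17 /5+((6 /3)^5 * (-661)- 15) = -178097801 /8415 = -21164.33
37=37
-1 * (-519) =519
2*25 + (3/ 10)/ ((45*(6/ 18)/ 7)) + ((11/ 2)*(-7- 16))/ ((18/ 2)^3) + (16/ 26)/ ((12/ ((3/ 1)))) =11874757/ 236925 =50.12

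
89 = 89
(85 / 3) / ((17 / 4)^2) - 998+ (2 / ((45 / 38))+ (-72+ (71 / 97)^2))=-1066.21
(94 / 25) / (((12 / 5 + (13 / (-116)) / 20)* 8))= 5452 / 27775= 0.20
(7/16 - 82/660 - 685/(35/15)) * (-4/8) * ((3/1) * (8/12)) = 5419411/18480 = 293.26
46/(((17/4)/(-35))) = -6440/17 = -378.82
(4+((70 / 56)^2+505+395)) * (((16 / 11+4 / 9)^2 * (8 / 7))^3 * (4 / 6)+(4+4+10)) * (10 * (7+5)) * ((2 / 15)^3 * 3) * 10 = 7261817403310727970256 / 14531746106004435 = 499720.91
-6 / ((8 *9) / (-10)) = 5 / 6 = 0.83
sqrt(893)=29.88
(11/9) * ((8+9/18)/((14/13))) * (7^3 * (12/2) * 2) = 119119/3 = 39706.33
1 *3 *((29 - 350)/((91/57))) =-54891/91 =-603.20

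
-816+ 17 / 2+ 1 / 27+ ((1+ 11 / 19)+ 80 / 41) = -33818237 / 42066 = -803.93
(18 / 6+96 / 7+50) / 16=467 / 112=4.17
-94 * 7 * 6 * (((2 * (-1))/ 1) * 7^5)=132708072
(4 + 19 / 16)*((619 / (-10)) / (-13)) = 51377 / 2080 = 24.70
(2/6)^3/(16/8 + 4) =1/162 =0.01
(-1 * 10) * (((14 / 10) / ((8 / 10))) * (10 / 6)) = -175 / 6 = -29.17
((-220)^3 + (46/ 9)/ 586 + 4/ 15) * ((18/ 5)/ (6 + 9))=-280787752738/ 109875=-2555519.93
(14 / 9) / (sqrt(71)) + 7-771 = -764 + 14 * sqrt(71) / 639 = -763.82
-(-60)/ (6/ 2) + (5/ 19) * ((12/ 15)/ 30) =5702/ 285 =20.01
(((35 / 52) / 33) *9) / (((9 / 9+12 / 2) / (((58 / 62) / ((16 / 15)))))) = 6525 / 283712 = 0.02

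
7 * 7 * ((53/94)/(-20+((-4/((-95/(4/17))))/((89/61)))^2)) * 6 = -160960114002975/19420120440428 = -8.29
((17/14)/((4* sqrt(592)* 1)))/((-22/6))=-51* sqrt(37)/91168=-0.00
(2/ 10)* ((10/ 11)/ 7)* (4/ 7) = 8/ 539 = 0.01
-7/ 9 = -0.78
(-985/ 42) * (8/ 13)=-3940/ 273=-14.43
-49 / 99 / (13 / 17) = -833 / 1287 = -0.65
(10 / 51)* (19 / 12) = 95 / 306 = 0.31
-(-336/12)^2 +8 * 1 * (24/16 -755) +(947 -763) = -6628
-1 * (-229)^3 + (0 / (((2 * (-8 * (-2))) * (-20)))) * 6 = 12008989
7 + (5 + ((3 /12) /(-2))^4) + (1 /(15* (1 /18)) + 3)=331781 /20480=16.20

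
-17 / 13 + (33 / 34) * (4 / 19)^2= -100897 / 79781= -1.26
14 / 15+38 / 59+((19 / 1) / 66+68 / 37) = 2667689 / 720390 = 3.70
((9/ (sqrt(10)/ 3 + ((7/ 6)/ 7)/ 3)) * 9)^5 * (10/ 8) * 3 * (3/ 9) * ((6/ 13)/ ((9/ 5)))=-17887849008534051073200/ 77520326855387 + 21940582600534176036000 * sqrt(10)/ 77520326855387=664269196.08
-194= -194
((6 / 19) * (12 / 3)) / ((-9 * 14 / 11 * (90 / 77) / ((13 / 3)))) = -3146 / 7695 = -0.41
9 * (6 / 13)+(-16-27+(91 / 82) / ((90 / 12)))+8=-245432 / 7995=-30.70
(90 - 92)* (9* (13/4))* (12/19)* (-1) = 702/19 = 36.95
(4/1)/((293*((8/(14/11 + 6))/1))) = 40/3223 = 0.01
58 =58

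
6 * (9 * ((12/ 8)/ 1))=81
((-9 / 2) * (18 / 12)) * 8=-54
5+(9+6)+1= 21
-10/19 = -0.53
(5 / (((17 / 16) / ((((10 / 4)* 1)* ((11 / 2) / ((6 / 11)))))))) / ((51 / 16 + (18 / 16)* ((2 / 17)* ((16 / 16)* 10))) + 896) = 96800 / 734817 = 0.13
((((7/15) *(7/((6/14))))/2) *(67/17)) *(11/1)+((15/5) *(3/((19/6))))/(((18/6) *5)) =4808537/29070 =165.41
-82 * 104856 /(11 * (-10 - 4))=4299096 /77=55832.42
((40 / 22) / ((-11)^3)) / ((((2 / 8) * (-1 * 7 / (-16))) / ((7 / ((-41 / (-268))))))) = -0.57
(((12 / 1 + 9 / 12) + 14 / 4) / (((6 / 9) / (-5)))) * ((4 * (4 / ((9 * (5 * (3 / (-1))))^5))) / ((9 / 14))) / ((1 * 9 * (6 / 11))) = 2002 / 145282683375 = 0.00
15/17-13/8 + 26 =3435/136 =25.26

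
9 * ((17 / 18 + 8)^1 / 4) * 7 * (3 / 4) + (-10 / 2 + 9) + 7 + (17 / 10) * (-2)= 18121 / 160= 113.26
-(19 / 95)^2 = -1 / 25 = -0.04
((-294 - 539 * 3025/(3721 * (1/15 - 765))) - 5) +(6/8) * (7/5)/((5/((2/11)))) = -1751701071679/5870528675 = -298.39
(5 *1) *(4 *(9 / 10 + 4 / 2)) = 58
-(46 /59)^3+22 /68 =-1050255 /6982886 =-0.15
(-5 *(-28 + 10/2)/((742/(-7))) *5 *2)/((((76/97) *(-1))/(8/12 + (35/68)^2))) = 720780325/55876416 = 12.90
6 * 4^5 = 6144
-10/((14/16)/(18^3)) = -466560/7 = -66651.43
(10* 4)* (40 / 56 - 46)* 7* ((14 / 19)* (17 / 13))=-3017840 / 247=-12217.98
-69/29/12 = -23/116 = -0.20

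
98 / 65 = 1.51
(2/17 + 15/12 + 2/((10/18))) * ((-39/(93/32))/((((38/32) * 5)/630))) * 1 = -354122496/50065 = -7073.25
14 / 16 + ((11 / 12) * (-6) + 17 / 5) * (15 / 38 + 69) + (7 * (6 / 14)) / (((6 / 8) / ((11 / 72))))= -986621 / 6840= -144.24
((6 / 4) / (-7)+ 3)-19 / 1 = -227 / 14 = -16.21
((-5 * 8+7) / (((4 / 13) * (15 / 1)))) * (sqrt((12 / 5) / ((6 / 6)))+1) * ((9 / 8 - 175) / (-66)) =-48.02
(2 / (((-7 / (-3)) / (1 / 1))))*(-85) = -510 / 7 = -72.86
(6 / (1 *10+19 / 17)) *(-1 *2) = -68 / 63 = -1.08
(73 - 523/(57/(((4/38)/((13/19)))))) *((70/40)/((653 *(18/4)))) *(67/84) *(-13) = -3554149/8039736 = -0.44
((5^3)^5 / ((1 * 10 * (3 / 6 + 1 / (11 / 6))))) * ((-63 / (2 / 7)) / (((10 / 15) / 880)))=-19541381835937500 / 23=-849625297214673.91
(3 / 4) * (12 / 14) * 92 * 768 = 317952 / 7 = 45421.71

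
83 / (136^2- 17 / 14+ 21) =1162 / 259221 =0.00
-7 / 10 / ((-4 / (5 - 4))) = 7 / 40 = 0.18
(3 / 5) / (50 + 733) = 1 / 1305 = 0.00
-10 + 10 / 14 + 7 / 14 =-123 / 14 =-8.79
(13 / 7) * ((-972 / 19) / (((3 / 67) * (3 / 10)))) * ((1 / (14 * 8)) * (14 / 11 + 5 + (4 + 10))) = -26221455 / 20482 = -1280.22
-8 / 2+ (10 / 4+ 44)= 85 / 2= 42.50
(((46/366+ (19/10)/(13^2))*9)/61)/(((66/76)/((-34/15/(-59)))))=27356162/30609225075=0.00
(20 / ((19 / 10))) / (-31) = -200 / 589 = -0.34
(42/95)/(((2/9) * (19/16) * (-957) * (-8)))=126/575795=0.00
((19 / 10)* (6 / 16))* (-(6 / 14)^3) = -1539 / 27440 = -0.06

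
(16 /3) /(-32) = -1 /6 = -0.17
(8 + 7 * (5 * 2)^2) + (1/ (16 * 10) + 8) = 114561/ 160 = 716.01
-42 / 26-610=-7951 / 13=-611.62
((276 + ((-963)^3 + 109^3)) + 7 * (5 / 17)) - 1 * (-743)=-15159925048 / 17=-891760296.94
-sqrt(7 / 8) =-sqrt(14) / 4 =-0.94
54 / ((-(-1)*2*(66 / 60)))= 270 / 11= 24.55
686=686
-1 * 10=-10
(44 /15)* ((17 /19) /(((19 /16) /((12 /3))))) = 47872 /5415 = 8.84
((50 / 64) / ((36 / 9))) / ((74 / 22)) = 275 / 4736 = 0.06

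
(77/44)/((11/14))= 49/22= 2.23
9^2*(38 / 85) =3078 / 85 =36.21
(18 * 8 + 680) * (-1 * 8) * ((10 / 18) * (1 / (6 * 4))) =-4120 / 27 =-152.59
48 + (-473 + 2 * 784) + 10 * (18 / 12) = 1158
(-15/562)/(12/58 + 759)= -145/4124518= -0.00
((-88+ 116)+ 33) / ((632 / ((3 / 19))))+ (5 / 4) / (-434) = 16103 / 1302868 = 0.01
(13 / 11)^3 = 2197 / 1331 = 1.65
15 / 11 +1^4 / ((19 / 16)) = 461 / 209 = 2.21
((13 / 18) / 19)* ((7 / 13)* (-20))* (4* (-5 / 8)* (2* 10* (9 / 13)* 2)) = 28.34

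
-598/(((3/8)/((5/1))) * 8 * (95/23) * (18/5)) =-34385/513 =-67.03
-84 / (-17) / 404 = 0.01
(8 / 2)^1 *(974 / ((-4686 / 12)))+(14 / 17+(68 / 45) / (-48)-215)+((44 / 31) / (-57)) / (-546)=-86150277405151 / 384282318420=-224.18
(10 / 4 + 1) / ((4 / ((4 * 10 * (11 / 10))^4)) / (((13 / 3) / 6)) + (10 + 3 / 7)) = 149221072 / 444617951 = 0.34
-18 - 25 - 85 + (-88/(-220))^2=-3196/25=-127.84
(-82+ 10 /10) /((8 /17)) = -1377 /8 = -172.12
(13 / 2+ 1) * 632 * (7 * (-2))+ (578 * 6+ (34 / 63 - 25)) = -3963737 / 63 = -62916.46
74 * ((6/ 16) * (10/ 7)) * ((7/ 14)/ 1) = 555/ 28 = 19.82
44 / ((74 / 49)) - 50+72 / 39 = -9148 / 481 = -19.02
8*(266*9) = 19152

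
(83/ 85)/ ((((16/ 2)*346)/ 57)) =4731/ 235280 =0.02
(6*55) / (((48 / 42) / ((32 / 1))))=9240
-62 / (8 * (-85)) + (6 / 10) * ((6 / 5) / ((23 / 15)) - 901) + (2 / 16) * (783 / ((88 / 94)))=-299687461 / 688160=-435.49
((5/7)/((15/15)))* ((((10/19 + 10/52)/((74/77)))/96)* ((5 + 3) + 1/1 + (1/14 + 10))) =1737725/16377088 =0.11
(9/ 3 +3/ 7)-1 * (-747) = 5253/ 7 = 750.43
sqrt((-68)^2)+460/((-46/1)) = 58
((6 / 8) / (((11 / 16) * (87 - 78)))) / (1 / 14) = 56 / 33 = 1.70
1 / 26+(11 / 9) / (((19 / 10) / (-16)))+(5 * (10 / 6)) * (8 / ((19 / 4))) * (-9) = -607189 / 4446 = -136.57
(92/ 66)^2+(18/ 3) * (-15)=-95894/ 1089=-88.06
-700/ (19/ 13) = -9100/ 19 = -478.95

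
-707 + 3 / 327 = -77062 / 109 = -706.99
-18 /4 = -9 /2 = -4.50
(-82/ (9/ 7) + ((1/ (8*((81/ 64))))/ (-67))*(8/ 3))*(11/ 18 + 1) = -15057235/ 146529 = -102.76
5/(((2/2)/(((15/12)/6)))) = 25/24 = 1.04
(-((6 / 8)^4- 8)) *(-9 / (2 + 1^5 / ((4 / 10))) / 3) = -5.12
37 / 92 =0.40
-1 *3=-3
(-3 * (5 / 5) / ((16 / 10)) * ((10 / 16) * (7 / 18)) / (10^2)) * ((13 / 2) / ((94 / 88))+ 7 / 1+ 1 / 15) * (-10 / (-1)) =-8113 / 13536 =-0.60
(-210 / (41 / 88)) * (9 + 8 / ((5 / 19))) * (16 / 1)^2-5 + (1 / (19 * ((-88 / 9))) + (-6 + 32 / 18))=-2804902813393 / 616968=-4546269.52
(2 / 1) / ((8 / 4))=1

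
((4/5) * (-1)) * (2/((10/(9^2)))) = -324/25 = -12.96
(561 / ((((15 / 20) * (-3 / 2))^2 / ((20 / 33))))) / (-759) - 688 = -688.35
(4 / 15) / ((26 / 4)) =8 / 195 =0.04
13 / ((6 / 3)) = 13 / 2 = 6.50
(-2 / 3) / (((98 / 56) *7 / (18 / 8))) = -6 / 49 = -0.12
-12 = -12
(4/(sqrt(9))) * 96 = 128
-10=-10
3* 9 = 27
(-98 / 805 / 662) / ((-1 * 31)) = 7 / 1180015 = 0.00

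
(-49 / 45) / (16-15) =-49 / 45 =-1.09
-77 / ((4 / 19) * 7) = -209 / 4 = -52.25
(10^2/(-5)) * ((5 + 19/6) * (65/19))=-31850/57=-558.77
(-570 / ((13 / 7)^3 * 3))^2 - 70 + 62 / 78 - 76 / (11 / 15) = 112624249043 / 159284697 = 707.06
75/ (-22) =-75/ 22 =-3.41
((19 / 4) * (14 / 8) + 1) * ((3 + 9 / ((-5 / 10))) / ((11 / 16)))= -2235 / 11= -203.18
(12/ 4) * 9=27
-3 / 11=-0.27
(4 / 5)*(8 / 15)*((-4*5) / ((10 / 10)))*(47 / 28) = -1504 / 105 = -14.32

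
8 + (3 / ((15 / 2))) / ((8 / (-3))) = 157 / 20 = 7.85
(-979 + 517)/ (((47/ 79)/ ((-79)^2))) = -4846468.47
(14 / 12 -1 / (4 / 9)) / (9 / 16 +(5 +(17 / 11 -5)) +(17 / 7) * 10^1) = -4004 / 97551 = -0.04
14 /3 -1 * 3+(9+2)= 38 /3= 12.67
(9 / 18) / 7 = 1 / 14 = 0.07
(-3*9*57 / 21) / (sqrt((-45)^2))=-57 / 35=-1.63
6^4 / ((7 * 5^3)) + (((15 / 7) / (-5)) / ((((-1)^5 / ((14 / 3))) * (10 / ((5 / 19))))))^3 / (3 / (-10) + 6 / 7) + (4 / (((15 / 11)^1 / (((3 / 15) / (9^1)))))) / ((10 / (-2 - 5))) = 3024560888 / 2106570375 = 1.44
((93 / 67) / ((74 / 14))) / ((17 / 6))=3906 / 42143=0.09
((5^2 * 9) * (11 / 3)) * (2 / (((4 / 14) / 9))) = 51975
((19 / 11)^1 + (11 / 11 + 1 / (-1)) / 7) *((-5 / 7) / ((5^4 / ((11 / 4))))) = -19 / 3500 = -0.01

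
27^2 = 729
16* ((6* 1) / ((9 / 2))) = 64 / 3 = 21.33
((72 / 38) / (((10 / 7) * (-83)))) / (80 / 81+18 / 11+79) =-112266 / 573452395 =-0.00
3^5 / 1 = 243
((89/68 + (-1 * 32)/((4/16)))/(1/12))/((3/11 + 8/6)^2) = -28145205/47753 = -589.39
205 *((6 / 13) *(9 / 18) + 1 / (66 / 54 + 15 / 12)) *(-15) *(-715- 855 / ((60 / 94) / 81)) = 493676843625 / 2314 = 213343493.36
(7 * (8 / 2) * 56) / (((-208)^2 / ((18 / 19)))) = 441 / 12844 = 0.03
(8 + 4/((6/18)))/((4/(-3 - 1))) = -20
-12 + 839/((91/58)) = 47570/91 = 522.75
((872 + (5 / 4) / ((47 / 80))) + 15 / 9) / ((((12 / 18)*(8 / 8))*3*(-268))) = -1.63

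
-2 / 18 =-1 / 9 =-0.11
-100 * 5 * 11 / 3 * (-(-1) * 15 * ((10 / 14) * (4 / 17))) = -550000 / 119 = -4621.85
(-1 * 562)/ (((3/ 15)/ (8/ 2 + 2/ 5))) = -12364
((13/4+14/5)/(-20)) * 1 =-121/400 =-0.30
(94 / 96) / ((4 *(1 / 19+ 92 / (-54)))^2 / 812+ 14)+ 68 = 116814705905 / 1716104992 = 68.07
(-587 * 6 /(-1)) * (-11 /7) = -38742 /7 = -5534.57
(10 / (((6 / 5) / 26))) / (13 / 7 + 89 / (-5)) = -11375 / 837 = -13.59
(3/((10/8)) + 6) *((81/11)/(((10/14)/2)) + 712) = 1692348/275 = 6153.99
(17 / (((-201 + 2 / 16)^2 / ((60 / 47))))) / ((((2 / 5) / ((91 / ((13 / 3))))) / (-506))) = -1734163200 / 121375103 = -14.29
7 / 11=0.64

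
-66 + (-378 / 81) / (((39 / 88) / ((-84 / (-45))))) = -150326 / 1755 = -85.66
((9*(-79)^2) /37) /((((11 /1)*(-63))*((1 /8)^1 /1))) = -17.52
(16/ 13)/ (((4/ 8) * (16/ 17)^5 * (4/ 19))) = 26977283/ 1703936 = 15.83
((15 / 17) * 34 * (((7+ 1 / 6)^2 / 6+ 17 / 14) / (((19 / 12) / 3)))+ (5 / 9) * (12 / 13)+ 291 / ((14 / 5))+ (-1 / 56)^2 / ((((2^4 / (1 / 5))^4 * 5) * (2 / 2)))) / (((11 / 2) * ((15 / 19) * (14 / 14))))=152.01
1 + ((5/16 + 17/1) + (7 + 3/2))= 429/16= 26.81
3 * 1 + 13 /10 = 43 /10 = 4.30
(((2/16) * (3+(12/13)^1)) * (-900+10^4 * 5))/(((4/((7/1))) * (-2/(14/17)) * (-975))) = 24059/1352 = 17.80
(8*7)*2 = 112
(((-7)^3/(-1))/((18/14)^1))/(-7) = -343/9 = -38.11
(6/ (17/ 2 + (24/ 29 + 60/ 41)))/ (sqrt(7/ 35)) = 14268 * sqrt(5)/ 25661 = 1.24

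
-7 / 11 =-0.64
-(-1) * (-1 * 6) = -6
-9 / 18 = -1 / 2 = -0.50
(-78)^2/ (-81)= -676/ 9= -75.11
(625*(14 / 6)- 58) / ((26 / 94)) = 197447 / 39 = 5062.74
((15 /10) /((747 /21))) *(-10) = -35 /83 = -0.42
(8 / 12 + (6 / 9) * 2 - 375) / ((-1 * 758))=373 / 758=0.49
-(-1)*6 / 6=1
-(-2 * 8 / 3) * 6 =32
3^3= 27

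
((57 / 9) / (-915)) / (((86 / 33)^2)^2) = -2503611 / 16683748880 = -0.00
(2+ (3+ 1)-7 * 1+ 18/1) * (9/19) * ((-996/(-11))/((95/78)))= 11886264/19855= 598.65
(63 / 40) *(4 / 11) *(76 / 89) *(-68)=-162792 / 4895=-33.26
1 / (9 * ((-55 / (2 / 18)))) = -1 / 4455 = -0.00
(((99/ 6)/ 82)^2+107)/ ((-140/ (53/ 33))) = -152584933/ 124259520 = -1.23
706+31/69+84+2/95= 5181533/6555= 790.47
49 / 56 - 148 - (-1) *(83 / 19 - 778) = -139955 / 152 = -920.76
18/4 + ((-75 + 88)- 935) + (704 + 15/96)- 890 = -35307/32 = -1103.34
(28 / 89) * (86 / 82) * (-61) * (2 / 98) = -10492 / 25543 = -0.41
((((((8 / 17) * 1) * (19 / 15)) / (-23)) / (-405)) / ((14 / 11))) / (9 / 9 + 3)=0.00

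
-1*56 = -56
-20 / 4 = -5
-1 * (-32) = 32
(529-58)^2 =221841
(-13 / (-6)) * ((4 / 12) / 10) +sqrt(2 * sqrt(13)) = 13 / 180 +13^(1 / 4) * sqrt(2) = 2.76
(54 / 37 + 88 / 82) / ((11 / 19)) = 72998 / 16687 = 4.37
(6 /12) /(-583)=-0.00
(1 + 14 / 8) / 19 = 11 / 76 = 0.14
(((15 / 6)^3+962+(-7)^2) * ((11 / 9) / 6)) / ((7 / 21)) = 90343 / 144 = 627.38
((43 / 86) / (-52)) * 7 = -7 / 104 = -0.07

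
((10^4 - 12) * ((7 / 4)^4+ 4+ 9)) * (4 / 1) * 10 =71526565 / 8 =8940820.62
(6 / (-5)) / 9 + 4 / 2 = 28 / 15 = 1.87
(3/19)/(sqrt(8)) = 3 * sqrt(2)/76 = 0.06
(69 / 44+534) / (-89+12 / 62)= -730515 / 121132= -6.03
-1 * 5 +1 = -4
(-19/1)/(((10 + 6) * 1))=-19/16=-1.19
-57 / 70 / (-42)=19 / 980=0.02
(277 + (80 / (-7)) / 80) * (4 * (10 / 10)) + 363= 10293 / 7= 1470.43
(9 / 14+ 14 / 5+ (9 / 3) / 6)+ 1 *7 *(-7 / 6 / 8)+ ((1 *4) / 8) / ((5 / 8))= 3.72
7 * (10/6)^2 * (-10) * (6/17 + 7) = -218750/153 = -1429.74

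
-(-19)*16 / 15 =304 / 15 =20.27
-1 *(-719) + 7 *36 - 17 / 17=970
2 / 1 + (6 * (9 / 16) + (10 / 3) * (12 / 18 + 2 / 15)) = 193 / 24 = 8.04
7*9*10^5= 6300000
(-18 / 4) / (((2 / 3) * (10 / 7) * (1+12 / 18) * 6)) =-189 / 400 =-0.47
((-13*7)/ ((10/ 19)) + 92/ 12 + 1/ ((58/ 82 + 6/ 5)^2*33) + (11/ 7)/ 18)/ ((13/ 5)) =-87478834886/ 1377304929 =-63.51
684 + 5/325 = 44461/65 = 684.02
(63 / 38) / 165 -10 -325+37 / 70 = -334.46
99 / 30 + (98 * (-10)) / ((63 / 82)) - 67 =-120533 / 90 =-1339.26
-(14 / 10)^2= -49 / 25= -1.96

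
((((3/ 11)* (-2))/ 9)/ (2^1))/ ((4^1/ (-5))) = 5/ 132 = 0.04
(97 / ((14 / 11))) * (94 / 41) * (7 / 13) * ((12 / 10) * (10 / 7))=601788 / 3731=161.29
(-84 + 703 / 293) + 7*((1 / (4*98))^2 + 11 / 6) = -1326920689 / 19295808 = -68.77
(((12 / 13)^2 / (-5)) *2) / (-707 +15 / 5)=9 / 18590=0.00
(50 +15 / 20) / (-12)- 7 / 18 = -665 / 144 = -4.62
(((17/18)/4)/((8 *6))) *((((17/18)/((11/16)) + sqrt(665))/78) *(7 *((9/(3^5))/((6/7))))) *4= 14161/135104112 + 833 *sqrt(665)/10917504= 0.00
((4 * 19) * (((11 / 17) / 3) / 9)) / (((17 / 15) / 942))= 1312520 / 867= 1513.86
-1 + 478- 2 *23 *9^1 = 63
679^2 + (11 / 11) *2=461043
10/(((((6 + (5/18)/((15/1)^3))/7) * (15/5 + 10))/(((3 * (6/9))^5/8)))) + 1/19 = 65585713/18006547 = 3.64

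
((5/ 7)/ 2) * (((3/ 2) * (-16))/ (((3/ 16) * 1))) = -320/ 7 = -45.71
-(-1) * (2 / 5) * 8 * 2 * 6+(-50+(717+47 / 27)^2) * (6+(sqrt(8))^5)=3765610516 / 1215+48199217408 * sqrt(2) / 729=96602679.37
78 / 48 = 13 / 8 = 1.62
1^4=1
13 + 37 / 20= 297 / 20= 14.85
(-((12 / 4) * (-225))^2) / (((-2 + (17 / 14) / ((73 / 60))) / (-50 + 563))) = 119438904375 / 512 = 233279110.11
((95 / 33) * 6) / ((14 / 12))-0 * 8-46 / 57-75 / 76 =228427 / 17556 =13.01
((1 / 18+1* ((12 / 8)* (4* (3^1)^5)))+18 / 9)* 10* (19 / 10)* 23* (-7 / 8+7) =562755053 / 144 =3908021.20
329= 329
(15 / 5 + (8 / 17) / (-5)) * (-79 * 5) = -19513 / 17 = -1147.82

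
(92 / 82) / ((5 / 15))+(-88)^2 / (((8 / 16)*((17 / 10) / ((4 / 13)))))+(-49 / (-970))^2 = 23927878411661 / 8525494900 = 2806.63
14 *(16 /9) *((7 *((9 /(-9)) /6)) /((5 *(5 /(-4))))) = 3136 /675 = 4.65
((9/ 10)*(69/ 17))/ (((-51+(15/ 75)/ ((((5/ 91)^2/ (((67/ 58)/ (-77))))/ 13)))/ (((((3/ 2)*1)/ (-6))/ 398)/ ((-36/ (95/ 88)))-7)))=1766087452425/ 4414803524864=0.40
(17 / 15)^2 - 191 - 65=-57311 / 225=-254.72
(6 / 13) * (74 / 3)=148 / 13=11.38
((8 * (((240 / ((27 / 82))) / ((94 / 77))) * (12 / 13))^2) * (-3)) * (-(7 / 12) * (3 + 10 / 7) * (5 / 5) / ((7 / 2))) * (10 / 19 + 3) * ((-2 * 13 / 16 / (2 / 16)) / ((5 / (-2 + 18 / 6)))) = -242257685626880 / 4910607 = -49333551.97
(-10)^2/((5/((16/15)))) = 64/3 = 21.33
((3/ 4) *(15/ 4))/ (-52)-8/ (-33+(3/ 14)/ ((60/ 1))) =1447925/ 7686848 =0.19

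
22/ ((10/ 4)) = 8.80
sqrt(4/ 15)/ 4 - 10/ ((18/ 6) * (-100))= 0.16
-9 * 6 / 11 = -54 / 11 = -4.91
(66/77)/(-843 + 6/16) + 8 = 125816/15729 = 8.00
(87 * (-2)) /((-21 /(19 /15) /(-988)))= -10369.30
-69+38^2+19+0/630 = 1394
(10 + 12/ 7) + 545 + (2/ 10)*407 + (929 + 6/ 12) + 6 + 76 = 115473/ 70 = 1649.61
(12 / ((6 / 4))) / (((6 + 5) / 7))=56 / 11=5.09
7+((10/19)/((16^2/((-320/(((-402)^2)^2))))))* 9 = 771868538759/110266934112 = 7.00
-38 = -38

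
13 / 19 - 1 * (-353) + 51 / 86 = 354.28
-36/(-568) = 0.06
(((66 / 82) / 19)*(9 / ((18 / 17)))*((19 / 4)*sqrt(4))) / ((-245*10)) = -0.00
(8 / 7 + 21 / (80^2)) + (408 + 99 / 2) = 20547347 / 44800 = 458.65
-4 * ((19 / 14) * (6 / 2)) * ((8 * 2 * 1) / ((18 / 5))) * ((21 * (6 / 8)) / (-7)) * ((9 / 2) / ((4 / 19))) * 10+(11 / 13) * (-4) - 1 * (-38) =3170925 / 91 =34845.33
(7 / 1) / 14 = 1 / 2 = 0.50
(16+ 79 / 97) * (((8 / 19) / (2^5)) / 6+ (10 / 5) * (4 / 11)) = 5967829 / 486552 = 12.27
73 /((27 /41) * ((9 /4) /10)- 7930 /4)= -119720 /3251057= -0.04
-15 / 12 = -5 / 4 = -1.25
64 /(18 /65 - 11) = -4160 /697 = -5.97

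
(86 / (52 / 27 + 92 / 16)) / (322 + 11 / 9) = 83592 / 2411561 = 0.03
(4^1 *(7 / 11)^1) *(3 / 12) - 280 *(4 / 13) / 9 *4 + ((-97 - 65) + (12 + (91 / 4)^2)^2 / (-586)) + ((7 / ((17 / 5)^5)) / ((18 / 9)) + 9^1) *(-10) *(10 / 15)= -202382820496720711 / 274132631545344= -738.27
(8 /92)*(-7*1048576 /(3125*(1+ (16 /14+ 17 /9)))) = -462422016 /9128125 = -50.66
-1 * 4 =-4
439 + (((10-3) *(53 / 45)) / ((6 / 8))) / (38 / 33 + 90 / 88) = 819283 / 1845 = 444.06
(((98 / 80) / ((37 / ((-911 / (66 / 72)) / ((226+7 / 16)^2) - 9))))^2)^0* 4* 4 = 16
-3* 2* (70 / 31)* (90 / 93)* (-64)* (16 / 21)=614400 / 961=639.33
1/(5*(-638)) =-1/3190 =-0.00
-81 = -81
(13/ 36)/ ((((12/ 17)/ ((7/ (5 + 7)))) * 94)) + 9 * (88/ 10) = 192976951/ 2436480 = 79.20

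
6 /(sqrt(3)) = 2 * sqrt(3) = 3.46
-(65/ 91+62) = -439/ 7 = -62.71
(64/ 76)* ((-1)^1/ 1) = -16/ 19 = -0.84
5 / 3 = 1.67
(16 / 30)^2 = 64 / 225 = 0.28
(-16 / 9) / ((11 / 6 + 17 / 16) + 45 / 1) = -256 / 6897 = -0.04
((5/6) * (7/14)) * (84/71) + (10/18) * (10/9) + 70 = 408955/5751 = 71.11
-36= -36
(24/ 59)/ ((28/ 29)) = 174/ 413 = 0.42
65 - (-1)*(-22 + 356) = 399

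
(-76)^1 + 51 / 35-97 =-6004 / 35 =-171.54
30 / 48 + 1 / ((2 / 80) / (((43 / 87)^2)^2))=1380465125 / 458318088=3.01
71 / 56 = 1.27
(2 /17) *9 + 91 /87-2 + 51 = 75584 /1479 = 51.10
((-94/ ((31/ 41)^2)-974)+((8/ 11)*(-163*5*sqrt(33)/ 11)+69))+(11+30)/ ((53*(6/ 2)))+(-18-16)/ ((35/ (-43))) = -5494485062/ 5347965-6520*sqrt(33)/ 121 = -1336.94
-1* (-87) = 87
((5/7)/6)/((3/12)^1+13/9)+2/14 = 13/61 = 0.21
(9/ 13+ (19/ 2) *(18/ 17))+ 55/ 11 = 3481/ 221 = 15.75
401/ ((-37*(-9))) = 401/ 333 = 1.20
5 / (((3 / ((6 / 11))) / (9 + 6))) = 150 / 11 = 13.64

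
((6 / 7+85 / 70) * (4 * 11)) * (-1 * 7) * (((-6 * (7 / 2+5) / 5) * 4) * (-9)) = -1171368 / 5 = -234273.60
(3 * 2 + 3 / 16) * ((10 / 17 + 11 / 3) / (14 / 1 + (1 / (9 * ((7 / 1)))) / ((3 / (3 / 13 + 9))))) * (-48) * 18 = -1619.12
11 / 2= 5.50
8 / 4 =2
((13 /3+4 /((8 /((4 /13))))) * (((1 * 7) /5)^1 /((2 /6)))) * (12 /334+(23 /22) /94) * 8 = 7962010 /1122407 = 7.09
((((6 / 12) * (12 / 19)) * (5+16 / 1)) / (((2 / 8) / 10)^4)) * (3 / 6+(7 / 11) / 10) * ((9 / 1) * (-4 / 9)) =-7999488000 / 209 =-38275062.20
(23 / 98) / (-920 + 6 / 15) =-115 / 450604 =-0.00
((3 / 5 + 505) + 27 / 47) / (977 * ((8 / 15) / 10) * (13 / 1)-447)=1784265 / 812113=2.20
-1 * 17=-17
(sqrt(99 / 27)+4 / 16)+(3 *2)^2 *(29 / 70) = sqrt(33) / 3+2123 / 140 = 17.08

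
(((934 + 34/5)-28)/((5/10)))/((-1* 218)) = -4564/545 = -8.37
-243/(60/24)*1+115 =17.80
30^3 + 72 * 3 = 27216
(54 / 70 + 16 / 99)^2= 10452289 / 12006225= 0.87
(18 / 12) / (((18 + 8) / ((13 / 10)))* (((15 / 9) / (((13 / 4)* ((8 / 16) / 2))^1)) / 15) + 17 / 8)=1404 / 4549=0.31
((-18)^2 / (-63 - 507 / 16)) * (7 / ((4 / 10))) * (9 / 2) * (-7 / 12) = 15876 / 101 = 157.19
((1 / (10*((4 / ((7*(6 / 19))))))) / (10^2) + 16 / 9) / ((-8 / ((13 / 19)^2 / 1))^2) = 17370486029 / 2852466048000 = 0.01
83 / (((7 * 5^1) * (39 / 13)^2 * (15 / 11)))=913 / 4725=0.19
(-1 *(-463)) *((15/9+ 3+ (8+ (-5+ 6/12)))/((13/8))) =90748/39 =2326.87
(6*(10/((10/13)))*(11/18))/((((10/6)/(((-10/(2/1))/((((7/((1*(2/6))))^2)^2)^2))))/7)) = -143/5403265623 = -0.00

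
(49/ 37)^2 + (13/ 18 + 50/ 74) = 77665/ 24642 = 3.15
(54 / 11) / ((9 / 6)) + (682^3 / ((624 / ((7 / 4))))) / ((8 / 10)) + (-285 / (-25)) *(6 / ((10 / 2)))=381654595301 / 343200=1112047.19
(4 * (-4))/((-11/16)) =23.27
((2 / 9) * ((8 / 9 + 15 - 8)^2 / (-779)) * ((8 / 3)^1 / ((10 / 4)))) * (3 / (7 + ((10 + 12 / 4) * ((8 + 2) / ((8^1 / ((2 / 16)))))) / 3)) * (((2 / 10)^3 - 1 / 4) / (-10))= -0.00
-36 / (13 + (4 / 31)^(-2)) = -576 / 1169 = -0.49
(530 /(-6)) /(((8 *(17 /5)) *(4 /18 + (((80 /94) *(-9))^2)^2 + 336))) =-19396731975 /22566664240016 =-0.00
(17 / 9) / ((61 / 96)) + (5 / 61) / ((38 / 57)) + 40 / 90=3887 / 1098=3.54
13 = 13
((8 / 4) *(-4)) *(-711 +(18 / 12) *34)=5280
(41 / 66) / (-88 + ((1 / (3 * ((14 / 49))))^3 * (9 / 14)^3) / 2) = -2624 / 370821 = -0.01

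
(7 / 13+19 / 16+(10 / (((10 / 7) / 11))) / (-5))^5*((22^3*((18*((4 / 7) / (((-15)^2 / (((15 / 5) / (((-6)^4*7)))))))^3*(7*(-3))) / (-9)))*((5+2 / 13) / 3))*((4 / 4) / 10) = -51868482276395056280401877 / 2383960674215020013568000000000000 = -0.00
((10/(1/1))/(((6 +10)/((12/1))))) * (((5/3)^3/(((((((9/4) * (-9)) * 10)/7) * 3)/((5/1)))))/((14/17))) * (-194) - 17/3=1018232/2187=465.58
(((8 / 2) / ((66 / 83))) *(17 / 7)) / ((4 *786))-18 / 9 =-724853 / 363132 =-2.00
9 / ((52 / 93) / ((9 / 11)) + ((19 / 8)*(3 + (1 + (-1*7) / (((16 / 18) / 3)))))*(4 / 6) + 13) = -241056 / 465761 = -0.52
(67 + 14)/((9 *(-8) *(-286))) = 9/2288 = 0.00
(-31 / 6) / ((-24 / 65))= 2015 / 144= 13.99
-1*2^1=-2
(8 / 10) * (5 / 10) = 2 / 5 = 0.40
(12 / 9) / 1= 4 / 3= 1.33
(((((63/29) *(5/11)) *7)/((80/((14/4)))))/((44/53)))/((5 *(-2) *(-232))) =163611/1042032640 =0.00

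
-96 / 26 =-3.69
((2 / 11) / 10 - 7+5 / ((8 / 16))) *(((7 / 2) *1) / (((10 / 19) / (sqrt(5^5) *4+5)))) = 11039 / 110+22078 *sqrt(5) / 11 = 4588.35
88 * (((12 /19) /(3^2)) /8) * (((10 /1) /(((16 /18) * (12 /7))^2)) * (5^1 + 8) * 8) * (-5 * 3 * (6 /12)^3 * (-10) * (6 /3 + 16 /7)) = 16891875 /608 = 27782.69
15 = 15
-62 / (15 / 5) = -62 / 3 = -20.67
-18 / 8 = -9 / 4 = -2.25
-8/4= -2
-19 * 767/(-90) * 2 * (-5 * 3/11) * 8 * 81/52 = -60534/11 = -5503.09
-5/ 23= -0.22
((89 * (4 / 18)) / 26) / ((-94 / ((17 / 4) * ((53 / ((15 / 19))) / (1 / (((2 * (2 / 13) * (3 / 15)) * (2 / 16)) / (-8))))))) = 1523591 / 686275200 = 0.00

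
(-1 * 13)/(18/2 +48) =-0.23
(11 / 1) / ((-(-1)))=11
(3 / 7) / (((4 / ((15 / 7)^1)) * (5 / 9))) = 81 / 196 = 0.41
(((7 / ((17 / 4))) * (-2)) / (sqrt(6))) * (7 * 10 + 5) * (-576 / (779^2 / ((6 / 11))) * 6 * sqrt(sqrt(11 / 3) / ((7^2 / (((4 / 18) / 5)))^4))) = 0.00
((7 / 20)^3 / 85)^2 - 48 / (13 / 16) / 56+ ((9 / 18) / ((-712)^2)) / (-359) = -126230242550170591299 / 119655779297600000000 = -1.05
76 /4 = 19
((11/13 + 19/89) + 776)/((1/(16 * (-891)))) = -11077762.18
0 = 0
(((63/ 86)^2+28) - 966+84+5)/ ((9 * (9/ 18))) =-2091745/ 11094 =-188.55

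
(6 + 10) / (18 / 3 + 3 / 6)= 32 / 13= 2.46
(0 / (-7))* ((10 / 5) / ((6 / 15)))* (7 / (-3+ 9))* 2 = 0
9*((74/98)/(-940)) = -333/46060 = -0.01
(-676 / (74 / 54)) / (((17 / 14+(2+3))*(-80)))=0.99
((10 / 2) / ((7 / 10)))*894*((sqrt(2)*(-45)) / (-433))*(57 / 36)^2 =2352.85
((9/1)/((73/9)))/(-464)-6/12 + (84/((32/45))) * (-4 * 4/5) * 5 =-1890.50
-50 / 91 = -0.55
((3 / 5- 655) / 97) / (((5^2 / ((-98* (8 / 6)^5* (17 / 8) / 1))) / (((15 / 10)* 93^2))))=335267652608 / 109125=3072326.71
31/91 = 0.34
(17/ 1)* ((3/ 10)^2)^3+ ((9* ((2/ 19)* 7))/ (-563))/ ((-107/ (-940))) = -104255232453/ 1144579000000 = -0.09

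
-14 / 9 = -1.56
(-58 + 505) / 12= 149 / 4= 37.25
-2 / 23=-0.09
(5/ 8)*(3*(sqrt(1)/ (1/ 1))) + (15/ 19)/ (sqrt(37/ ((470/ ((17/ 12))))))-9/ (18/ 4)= -1/ 8 + 30*sqrt(886890)/ 11951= 2.24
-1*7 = -7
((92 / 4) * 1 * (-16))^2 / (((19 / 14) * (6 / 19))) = 315989.33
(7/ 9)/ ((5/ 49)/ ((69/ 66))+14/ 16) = 0.80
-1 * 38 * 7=-266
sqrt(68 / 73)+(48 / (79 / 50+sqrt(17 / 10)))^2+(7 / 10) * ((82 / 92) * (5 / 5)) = -4550400000 * sqrt(170) / 3964081+2 * sqrt(1241) / 73+27798091291247 / 1823477260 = 278.63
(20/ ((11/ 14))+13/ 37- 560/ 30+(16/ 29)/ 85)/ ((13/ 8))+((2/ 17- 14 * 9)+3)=-4635955537/ 39126945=-118.48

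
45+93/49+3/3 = 2347/49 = 47.90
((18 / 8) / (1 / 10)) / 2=45 / 4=11.25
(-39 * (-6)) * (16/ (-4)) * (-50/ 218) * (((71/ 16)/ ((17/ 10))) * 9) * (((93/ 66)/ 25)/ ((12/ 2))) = 3862755/ 81532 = 47.38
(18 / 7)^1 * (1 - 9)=-20.57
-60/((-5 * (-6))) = -2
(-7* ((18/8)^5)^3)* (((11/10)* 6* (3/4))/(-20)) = 332208.71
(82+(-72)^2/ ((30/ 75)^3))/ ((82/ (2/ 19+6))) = 4702756/ 779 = 6036.91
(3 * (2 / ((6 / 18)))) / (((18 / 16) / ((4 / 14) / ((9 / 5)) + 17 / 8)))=2302 / 63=36.54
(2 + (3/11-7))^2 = 2704/121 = 22.35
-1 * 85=-85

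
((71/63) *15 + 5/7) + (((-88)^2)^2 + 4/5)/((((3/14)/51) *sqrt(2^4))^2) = 22292251030751/105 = 212307152673.82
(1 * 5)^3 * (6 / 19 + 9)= 22125 / 19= 1164.47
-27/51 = -9/17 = -0.53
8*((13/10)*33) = 343.20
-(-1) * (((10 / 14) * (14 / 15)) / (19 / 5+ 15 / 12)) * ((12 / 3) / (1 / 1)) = 160 / 303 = 0.53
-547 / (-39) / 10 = 547 / 390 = 1.40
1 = 1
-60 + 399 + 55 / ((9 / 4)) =3271 / 9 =363.44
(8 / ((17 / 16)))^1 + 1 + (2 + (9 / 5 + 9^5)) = 5020213 / 85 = 59061.33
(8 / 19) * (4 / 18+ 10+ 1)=808 / 171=4.73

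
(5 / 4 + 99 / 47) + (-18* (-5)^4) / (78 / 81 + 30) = -14144371 / 39292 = -359.98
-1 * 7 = -7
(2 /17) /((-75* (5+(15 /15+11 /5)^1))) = -2 /10455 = -0.00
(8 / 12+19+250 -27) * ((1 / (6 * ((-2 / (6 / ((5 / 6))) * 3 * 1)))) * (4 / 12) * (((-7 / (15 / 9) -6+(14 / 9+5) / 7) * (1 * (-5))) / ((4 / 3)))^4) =-58906676396893 / 2500470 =-23558241.61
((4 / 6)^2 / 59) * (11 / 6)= 22 / 1593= 0.01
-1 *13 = -13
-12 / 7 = -1.71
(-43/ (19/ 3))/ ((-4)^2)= -129/ 304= -0.42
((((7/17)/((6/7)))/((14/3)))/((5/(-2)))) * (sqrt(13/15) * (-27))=63 * sqrt(195)/850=1.03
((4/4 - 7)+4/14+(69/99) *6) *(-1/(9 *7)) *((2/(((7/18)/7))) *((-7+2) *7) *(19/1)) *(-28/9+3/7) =7577960/4851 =1562.14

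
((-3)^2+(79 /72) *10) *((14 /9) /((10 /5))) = 5033 /324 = 15.53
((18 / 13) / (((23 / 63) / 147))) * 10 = 1666980 / 299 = 5575.18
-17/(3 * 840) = -17/2520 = -0.01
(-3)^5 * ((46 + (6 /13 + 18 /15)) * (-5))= 752814 /13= 57908.77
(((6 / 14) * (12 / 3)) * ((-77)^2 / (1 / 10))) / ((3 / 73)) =2473240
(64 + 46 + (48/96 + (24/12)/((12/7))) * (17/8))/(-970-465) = -545/6888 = -0.08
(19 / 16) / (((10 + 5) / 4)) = 19 / 60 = 0.32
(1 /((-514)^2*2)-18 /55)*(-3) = 28533003 /29061560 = 0.98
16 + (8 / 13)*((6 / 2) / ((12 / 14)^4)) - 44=-17255 / 702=-24.58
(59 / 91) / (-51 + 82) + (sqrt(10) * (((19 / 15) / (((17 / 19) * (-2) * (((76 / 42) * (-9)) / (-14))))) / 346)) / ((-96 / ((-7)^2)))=0.02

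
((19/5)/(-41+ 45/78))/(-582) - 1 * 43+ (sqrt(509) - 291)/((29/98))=-45516779662/44346945+ 98 * sqrt(509)/29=-950.14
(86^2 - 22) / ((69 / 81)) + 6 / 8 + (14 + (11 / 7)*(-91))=784593 / 92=8528.18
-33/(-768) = 11/256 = 0.04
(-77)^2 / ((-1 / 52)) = -308308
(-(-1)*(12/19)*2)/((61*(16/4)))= 6/1159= 0.01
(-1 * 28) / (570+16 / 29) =-406 / 8273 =-0.05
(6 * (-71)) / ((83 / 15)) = -6390 / 83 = -76.99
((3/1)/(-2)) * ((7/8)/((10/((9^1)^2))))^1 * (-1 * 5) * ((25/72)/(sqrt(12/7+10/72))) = 14175 * sqrt(3269)/59776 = 13.56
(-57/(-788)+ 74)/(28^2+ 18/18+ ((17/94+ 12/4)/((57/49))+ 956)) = 156370551/3681114026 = 0.04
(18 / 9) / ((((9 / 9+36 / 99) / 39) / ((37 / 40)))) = 5291 / 100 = 52.91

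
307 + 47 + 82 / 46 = 8183 / 23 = 355.78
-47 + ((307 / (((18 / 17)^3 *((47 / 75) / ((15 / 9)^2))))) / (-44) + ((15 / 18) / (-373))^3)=-137170371585485147 / 1877655007822176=-73.05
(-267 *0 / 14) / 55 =0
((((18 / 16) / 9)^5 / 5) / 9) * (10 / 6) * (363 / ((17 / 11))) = 0.00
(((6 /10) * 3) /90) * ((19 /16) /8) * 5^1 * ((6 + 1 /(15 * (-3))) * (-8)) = -5111 /7200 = -0.71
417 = 417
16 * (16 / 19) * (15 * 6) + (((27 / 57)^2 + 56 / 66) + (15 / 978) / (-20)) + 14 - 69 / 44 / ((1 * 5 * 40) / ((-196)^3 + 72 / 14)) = 40959030346001 / 679636650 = 60266.07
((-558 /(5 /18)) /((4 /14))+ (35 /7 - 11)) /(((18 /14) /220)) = -3612224 /3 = -1204074.67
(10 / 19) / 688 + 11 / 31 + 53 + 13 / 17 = 54.12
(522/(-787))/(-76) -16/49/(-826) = 5521105/605207722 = 0.01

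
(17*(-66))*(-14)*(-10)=-157080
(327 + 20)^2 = 120409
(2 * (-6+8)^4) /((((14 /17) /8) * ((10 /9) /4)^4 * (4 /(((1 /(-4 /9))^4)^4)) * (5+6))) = 206680312803967789617 /403701760000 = 511962872.80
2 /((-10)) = -1 /5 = -0.20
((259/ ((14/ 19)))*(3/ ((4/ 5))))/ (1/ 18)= 94905/ 4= 23726.25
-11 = -11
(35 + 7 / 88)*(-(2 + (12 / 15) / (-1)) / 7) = -1323 / 220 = -6.01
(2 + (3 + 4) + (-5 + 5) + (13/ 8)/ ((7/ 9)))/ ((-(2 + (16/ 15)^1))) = -405/ 112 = -3.62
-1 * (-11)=11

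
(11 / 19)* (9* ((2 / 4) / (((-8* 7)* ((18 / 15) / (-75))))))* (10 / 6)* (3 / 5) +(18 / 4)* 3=16.41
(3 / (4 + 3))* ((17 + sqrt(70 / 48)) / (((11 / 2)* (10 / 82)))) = 41* sqrt(210) / 770 + 4182 / 385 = 11.63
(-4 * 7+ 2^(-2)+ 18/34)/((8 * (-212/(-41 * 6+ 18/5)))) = -560853/144160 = -3.89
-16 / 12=-4 / 3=-1.33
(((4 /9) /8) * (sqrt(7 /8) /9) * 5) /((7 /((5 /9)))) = 25 * sqrt(14) /40824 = 0.00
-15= -15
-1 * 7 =-7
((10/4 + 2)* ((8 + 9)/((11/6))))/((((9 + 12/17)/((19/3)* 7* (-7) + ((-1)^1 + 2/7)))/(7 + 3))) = -11326488/847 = -13372.48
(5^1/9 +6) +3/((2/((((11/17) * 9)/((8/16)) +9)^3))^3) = 2183372381259938974861661/8538327107784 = 255714304886.43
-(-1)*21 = 21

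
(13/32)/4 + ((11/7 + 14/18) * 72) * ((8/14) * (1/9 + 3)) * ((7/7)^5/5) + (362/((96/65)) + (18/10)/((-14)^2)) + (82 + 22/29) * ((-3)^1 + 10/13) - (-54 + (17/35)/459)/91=1335551671/11007360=121.33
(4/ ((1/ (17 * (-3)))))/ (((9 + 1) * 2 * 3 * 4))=-17/ 20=-0.85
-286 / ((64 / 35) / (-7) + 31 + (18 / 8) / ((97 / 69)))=-27187160 / 3074173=-8.84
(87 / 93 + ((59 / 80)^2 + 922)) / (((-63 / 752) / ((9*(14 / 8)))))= -8611260617 / 49600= -173614.13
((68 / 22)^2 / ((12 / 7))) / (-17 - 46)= -289 / 3267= -0.09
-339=-339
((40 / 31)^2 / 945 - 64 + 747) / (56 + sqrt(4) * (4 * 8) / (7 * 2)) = 11.28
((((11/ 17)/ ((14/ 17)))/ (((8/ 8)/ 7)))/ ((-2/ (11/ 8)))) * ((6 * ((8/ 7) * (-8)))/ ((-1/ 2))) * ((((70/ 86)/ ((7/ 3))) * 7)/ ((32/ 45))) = -245025/ 172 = -1424.56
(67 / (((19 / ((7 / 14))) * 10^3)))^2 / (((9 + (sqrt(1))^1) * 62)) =4489 / 895280000000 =0.00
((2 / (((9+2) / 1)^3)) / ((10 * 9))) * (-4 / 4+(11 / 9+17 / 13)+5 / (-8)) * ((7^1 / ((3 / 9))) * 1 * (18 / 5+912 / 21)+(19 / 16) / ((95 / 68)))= 138383 / 9266400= 0.01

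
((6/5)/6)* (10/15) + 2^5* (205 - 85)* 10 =576002/15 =38400.13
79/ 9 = 8.78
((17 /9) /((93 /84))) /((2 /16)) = 3808 /279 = 13.65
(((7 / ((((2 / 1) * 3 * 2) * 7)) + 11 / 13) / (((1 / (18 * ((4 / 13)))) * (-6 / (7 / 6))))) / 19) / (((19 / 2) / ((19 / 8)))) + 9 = 692561 / 77064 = 8.99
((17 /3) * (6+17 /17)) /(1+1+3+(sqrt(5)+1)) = 238 /31 - 119 * sqrt(5) /93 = 4.82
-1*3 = -3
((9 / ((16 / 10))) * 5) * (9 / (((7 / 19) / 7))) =38475 / 8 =4809.38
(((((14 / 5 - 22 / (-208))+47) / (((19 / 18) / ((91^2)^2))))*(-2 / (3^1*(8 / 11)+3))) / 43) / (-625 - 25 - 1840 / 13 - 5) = 58726430826063 / 1607406650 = 36534.89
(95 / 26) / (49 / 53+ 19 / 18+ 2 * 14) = 45315 / 371813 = 0.12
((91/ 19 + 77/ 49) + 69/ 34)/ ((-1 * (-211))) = 0.04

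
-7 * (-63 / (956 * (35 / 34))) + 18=44091 / 2390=18.45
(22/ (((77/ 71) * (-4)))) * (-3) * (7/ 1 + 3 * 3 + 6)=2343/ 7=334.71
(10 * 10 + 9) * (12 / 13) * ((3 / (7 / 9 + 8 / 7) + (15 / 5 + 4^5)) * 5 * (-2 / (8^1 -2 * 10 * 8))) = 203485560 / 29887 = 6808.50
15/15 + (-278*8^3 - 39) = -142374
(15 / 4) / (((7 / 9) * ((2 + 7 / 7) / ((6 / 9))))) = 15 / 14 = 1.07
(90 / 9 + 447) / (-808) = -0.57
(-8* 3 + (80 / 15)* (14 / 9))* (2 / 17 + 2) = -1696 / 51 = -33.25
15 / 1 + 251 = 266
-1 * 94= -94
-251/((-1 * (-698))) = -251/698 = -0.36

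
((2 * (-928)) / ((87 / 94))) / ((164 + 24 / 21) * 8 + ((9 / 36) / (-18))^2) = -72769536 / 47941639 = -1.52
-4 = -4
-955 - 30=-985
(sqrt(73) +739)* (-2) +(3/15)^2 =-36949/25 - 2* sqrt(73) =-1495.05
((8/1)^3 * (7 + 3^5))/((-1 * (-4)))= 32000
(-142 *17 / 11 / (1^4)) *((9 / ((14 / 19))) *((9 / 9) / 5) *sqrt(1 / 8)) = -206397 *sqrt(2) / 1540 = -189.54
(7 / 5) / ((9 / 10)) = 14 / 9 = 1.56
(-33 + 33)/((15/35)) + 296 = 296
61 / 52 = 1.17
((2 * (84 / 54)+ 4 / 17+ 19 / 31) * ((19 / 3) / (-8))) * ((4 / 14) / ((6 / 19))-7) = 5708816 / 298809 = 19.11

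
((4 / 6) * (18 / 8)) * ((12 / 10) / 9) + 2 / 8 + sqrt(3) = 9 / 20 + sqrt(3) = 2.18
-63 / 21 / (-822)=1 / 274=0.00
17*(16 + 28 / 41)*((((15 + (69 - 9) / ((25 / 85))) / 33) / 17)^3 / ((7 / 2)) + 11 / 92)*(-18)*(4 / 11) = -7080603608808 / 27930474649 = -253.51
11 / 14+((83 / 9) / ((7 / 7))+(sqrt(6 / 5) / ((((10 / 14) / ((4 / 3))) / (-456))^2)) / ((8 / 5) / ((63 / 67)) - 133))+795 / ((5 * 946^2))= 564254555 / 56379708 - 1141152768 * sqrt(30) / 1033975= -6034.97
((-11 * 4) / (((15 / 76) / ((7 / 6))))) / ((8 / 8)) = -260.09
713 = 713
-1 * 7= -7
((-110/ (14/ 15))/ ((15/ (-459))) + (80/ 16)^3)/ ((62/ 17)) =222020/ 217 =1023.13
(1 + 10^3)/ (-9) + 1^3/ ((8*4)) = -32023/ 288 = -111.19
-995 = -995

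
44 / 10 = 22 / 5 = 4.40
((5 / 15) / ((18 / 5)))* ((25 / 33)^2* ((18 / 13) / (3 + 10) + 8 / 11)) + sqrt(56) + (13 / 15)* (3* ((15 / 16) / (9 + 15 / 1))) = 1020582301 / 6996502656 + 2* sqrt(14) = 7.63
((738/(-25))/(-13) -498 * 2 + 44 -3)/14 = -309637/4550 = -68.05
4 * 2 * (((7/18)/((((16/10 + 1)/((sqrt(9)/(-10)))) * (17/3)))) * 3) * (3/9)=-14/221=-0.06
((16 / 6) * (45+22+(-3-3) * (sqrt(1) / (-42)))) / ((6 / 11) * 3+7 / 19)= 89.31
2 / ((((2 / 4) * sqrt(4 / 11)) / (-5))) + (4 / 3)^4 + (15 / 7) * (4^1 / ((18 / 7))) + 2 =688 / 81 -10 * sqrt(11) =-24.67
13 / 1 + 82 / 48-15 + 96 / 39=677 / 312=2.17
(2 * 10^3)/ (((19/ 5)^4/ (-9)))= -11250000/ 130321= -86.33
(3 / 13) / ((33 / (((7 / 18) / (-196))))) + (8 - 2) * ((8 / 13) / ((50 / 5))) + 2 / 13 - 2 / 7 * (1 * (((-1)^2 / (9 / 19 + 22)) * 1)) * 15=51142057 / 153873720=0.33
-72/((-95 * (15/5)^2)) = 8/95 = 0.08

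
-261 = -261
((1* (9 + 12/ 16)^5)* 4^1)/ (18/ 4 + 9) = 3341637/ 128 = 26106.54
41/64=0.64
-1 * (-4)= 4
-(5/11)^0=-1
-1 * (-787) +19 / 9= 7102 / 9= 789.11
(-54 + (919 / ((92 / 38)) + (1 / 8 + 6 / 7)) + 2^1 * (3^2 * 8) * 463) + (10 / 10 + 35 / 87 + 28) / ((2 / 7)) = 67101.48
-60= -60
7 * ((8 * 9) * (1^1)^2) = 504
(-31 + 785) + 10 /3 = 2272 /3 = 757.33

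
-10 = -10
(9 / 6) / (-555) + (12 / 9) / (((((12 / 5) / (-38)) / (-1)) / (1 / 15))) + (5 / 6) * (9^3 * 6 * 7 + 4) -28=254662463 / 9990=25491.74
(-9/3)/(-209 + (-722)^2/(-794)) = 1191/343615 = 0.00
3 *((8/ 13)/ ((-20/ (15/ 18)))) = -1/ 13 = -0.08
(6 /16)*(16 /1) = 6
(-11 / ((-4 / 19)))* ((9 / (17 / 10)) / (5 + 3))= 9405 / 272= 34.58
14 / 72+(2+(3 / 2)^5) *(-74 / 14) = -101839 / 2016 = -50.52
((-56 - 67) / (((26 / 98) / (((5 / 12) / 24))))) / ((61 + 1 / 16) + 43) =-2009 / 25974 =-0.08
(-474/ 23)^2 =224676/ 529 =424.72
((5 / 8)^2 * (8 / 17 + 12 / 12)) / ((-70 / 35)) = -625 / 2176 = -0.29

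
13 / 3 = 4.33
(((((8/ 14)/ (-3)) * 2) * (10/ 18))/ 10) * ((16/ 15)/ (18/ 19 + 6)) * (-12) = 1216/ 31185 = 0.04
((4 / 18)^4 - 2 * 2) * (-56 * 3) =1468768 / 2187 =671.59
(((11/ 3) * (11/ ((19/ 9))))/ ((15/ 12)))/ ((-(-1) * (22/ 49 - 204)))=-35574/ 473765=-0.08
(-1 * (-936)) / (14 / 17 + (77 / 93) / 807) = 1194211512 / 1052023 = 1135.16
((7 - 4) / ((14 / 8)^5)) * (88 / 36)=22528 / 50421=0.45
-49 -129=-178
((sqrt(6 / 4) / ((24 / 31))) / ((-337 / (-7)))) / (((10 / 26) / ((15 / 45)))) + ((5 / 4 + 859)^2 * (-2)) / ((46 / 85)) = -1006440885 / 368 + 2821 * sqrt(6) / 242640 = -2734893.68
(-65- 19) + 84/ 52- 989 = -13928/ 13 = -1071.38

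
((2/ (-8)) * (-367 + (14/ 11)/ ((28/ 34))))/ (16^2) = 1005/ 2816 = 0.36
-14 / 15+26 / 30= -1 / 15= -0.07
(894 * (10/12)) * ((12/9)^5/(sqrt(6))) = 381440 * sqrt(6)/729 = 1281.66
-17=-17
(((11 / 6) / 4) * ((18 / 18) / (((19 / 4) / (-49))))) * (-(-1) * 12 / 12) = -4.73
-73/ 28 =-2.61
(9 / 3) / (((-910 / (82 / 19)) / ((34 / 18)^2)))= -11849 / 233415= -0.05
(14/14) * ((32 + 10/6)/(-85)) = -101/255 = -0.40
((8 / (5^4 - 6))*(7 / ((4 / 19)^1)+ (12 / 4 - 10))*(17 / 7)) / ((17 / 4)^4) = 0.00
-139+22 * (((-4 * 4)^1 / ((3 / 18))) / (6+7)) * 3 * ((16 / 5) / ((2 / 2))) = -110411 / 65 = -1698.63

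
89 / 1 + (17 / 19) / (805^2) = 1095810292 / 12312475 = 89.00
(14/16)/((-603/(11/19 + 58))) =-2597/30552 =-0.09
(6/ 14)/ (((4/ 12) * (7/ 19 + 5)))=57/ 238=0.24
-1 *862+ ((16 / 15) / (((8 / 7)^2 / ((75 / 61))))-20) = -214963 / 244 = -881.00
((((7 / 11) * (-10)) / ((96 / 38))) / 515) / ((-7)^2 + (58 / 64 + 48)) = -532 / 10649067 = -0.00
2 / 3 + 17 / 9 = 23 / 9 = 2.56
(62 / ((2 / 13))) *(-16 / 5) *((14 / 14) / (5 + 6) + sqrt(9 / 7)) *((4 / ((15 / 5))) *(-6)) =51584 / 55 + 154752 *sqrt(7) / 35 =12636.04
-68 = -68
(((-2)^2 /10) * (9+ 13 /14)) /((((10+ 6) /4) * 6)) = 139 /840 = 0.17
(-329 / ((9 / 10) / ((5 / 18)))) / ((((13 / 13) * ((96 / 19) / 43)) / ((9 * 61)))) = -409909325 / 864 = -474432.09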